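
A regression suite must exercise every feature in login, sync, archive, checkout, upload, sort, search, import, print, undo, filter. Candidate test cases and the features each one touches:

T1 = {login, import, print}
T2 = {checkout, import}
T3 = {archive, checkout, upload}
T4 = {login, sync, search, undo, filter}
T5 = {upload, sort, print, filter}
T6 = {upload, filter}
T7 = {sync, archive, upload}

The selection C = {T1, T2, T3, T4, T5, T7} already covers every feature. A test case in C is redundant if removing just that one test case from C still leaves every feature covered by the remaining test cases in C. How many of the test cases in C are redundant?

4

Drop T1: the rest still cover every feature — redundant.
Drop T2: the rest still cover every feature — redundant.
Drop T3: the rest still cover every feature — redundant.
Drop T4: search, undo uncovered — not redundant.
Drop T5: sort uncovered — not redundant.
Drop T7: the rest still cover every feature — redundant.
4 redundant: T1, T2, T3, T7.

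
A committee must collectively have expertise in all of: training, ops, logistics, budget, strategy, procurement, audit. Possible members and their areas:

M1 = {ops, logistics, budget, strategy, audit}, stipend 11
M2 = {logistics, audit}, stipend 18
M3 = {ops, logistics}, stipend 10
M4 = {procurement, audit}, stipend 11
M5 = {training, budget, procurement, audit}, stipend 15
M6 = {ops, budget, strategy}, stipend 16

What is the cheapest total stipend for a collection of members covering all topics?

M1, M5 cover every topic at stipend 11 + 15 = 26.
Any cover uses at least 2 members; among all covering selections none totals below 26.

26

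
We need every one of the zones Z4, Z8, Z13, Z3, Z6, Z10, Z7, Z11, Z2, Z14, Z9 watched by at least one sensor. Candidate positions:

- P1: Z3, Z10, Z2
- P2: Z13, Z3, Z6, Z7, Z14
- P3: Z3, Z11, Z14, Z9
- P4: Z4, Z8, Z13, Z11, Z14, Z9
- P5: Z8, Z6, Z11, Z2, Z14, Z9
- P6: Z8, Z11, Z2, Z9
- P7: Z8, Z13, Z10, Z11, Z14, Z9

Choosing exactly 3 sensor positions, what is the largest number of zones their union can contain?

Choosing P1, P2, P4 covers {Z4, Z8, Z13, Z3, Z6, Z10, Z7, Z11, Z2, Z14, Z9} — 11 zones.
That is all 11 zones.

11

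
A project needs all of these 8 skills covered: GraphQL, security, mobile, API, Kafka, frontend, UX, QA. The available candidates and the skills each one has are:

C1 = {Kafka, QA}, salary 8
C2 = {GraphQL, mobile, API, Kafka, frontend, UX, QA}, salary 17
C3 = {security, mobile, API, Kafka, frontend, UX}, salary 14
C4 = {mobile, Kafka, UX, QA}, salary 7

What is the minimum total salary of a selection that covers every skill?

31

C2, C3 cover every skill at salary 17 + 14 = 31.
Any cover uses at least 2 candidates; among all covering selections none totals below 31.
Greedy by coverage-per-salary would pick C4, C3, C2 for 38 — worse than the optimum 31.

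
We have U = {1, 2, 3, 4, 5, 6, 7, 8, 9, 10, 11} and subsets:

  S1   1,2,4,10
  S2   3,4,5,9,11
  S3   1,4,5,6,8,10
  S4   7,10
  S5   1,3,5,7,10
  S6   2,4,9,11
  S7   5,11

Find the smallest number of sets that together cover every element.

3

S3, S5, S6 together cover {1, 2, 3, 4, 5, 6, 7, 8, 9, 10, 11} — every element.
No 2 of the 7 sets cover everything (all 21 pairs fall short), so 3 is minimum.
Greedy (largest uncovered first) would take S3, S2, S1, S4 — 4 sets — but 3 suffice.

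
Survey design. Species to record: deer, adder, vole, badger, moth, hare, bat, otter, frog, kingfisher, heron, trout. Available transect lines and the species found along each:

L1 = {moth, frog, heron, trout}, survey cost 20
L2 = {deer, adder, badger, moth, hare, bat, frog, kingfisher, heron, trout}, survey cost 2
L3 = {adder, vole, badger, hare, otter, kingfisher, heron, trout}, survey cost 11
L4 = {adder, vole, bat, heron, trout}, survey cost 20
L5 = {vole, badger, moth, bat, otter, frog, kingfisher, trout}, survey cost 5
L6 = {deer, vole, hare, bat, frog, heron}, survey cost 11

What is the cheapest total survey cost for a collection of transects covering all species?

7

L2, L5 cover every species at survey cost 2 + 5 = 7.
Any cover uses at least 2 transects; among all covering selections none totals below 7.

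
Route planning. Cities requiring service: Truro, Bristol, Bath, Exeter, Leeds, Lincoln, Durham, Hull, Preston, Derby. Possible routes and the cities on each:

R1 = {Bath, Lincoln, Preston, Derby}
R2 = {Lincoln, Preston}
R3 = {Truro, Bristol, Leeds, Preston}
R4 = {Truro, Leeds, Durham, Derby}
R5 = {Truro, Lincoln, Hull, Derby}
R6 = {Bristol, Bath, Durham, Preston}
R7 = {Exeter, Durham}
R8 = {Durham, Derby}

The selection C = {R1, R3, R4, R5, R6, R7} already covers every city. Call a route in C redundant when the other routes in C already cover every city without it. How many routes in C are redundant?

4

Drop R1: the rest still cover every city — redundant.
Drop R3: the rest still cover every city — redundant.
Drop R4: the rest still cover every city — redundant.
Drop R5: Hull uncovered — not redundant.
Drop R6: the rest still cover every city — redundant.
Drop R7: Exeter uncovered — not redundant.
4 redundant: R1, R3, R4, R6.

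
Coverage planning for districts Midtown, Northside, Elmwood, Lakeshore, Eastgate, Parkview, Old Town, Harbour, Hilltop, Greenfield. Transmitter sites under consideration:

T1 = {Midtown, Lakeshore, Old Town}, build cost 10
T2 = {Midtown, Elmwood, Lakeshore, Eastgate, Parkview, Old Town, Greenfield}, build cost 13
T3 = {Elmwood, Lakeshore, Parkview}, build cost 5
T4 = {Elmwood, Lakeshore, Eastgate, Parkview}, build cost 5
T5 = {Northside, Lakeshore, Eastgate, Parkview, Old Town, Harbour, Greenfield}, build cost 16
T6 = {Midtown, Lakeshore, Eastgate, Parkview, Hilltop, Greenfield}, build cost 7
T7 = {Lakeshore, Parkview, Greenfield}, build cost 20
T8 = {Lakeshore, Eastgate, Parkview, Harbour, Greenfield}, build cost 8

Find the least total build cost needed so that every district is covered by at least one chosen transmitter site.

T3, T5, T6 cover every district at build cost 5 + 16 + 7 = 28.
Any cover uses at least 3 transmitter sites; among all covering selections none totals below 28.

28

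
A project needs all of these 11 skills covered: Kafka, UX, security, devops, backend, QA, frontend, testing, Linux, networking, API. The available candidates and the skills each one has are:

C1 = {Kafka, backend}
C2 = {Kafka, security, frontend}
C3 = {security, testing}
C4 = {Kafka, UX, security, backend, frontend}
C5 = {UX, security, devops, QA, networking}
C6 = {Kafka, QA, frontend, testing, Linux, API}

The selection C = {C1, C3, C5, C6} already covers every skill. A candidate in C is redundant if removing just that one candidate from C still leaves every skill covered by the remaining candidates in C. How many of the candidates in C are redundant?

1

Drop C1: backend uncovered — not redundant.
Drop C3: the rest still cover every skill — redundant.
Drop C5: UX, devops, networking uncovered — not redundant.
Drop C6: frontend, Linux, API uncovered — not redundant.
1 redundant: C3.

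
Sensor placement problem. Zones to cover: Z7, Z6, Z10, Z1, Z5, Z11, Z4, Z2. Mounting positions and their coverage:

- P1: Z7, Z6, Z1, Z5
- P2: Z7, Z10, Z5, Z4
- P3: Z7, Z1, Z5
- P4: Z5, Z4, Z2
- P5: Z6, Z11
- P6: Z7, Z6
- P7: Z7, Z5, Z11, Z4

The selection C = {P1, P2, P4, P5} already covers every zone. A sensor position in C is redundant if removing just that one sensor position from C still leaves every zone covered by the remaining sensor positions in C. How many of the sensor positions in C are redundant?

0

Drop P1: Z1 uncovered — not redundant.
Drop P2: Z10 uncovered — not redundant.
Drop P4: Z2 uncovered — not redundant.
Drop P5: Z11 uncovered — not redundant.
None of the sensor positions in C is redundant.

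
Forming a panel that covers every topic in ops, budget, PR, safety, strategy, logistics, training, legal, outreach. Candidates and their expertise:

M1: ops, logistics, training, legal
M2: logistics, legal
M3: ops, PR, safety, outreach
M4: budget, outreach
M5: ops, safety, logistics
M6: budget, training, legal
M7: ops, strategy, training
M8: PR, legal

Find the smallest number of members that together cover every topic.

4

M1, M3, M4, M7 together cover {ops, budget, PR, safety, strategy, logistics, training, legal, outreach} — every topic.
No 3 of the 8 members cover everything (all 56 triples fall short), so 4 is minimum.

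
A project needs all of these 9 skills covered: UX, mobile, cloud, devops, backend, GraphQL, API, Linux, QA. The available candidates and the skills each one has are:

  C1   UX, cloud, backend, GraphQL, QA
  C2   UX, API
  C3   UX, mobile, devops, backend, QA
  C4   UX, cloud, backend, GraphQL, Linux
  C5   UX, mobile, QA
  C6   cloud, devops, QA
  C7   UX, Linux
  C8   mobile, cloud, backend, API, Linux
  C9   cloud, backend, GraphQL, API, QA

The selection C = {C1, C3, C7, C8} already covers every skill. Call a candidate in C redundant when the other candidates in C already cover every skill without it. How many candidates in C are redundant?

Drop C1: GraphQL uncovered — not redundant.
Drop C3: devops uncovered — not redundant.
Drop C7: the rest still cover every skill — redundant.
Drop C8: API uncovered — not redundant.
1 redundant: C7.

1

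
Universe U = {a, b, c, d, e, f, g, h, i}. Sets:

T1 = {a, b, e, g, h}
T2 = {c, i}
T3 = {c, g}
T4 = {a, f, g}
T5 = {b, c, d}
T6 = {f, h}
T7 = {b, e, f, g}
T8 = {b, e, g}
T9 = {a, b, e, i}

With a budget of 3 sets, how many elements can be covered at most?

8

Choosing T1, T2, T4 covers {a, b, c, e, f, g, h, i} — 8 elements.
No choice of 3 sets does better; here d is left uncovered.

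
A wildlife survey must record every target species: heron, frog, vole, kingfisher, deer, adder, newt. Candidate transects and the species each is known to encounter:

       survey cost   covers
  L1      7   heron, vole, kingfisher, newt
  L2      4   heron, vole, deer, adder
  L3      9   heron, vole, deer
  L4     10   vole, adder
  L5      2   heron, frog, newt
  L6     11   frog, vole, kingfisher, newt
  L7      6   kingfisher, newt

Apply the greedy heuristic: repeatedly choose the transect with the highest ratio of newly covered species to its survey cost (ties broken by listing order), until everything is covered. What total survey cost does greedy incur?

12

Pick 1: L5 adds 3 new (heron, frog, newt) at survey cost 2 (ratio 3/2).
Pick 2: L2 adds 3 new (vole, deer, adder) at survey cost 4 (ratio 3/4).
Pick 3: L7 adds 1 new (kingfisher) at survey cost 6 (ratio 1/6).
Greedy total survey cost: 2 + 4 + 6 = 12.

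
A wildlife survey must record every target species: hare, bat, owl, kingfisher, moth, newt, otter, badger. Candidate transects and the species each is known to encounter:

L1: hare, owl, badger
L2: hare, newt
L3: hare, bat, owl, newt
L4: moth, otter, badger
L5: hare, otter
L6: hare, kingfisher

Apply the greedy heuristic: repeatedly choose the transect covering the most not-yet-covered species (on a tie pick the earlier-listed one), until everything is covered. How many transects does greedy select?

3

Pick 1: L3 covers 4 new species (hare, bat, owl, newt).
Pick 2: L4 covers 3 new species (moth, otter, badger).
Pick 3: L6 covers 1 new species (kingfisher).
Greedy uses 3 transects.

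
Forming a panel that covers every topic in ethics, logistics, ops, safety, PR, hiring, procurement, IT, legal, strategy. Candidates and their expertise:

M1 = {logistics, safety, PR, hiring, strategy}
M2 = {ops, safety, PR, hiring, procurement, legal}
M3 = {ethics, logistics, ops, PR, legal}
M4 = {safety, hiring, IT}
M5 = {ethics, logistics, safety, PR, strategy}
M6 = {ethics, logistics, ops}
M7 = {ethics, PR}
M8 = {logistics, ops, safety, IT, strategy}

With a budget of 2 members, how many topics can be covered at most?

9

Choosing M2, M5 covers {ethics, logistics, ops, safety, PR, hiring, procurement, legal, strategy} — 9 topics.
No choice of 2 members does better; here IT is left uncovered.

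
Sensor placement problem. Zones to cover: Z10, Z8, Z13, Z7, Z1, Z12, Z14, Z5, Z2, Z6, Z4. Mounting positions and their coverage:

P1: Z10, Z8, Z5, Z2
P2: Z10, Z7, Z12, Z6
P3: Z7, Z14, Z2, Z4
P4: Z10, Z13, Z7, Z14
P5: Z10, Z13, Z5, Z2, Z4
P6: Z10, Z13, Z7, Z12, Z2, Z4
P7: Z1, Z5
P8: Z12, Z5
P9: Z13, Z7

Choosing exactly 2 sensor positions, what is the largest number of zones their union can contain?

8

Choosing P1, P6 covers {Z10, Z8, Z13, Z7, Z12, Z5, Z2, Z4} — 8 zones.
No choice of 2 sensor positions does better; here Z1, Z14, Z6 are left uncovered.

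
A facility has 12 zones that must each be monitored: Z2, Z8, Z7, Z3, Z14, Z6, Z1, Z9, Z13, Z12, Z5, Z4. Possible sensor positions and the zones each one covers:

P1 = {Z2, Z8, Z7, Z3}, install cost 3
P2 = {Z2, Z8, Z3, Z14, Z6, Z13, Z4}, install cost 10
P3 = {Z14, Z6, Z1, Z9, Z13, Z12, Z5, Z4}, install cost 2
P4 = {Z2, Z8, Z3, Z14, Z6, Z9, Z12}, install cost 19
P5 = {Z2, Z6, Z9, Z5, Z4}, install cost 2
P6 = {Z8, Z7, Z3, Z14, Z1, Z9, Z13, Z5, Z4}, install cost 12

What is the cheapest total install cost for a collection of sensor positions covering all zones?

P1, P3 cover every zone at install cost 3 + 2 = 5.
Any cover uses at least 2 sensor positions; among all covering selections none totals below 5.

5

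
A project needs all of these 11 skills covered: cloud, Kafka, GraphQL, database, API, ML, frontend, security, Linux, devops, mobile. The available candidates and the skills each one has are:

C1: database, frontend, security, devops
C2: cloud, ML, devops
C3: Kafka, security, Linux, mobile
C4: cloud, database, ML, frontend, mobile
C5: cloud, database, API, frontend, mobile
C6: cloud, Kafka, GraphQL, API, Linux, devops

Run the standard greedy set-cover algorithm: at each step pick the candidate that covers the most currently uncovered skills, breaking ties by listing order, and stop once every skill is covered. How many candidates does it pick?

Pick 1: C6 covers 6 new skills (cloud, Kafka, GraphQL, API, Linux, devops).
Pick 2: C4 covers 4 new skills (database, ML, frontend, mobile).
Pick 3: C1 covers 1 new skills (security).
Greedy uses 3 candidates.

3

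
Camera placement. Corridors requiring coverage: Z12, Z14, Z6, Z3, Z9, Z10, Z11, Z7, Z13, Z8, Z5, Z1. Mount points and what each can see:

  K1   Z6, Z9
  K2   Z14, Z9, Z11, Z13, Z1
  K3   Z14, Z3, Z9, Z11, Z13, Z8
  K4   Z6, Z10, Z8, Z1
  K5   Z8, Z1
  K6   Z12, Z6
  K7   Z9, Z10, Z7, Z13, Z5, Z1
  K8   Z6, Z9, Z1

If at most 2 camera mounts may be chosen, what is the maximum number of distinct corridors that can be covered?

Choosing K3, K7 covers {Z14, Z3, Z9, Z10, Z11, Z7, Z13, Z8, Z5, Z1} — 10 corridors.
No choice of 2 camera mounts does better; here Z12, Z6 are left uncovered.

10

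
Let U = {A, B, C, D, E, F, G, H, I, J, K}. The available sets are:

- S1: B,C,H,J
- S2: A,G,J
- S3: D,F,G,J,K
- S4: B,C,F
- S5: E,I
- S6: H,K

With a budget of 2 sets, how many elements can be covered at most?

8

Choosing S1, S3 covers {B, C, D, F, G, H, J, K} — 8 elements.
No choice of 2 sets does better; here A, E, I are left uncovered.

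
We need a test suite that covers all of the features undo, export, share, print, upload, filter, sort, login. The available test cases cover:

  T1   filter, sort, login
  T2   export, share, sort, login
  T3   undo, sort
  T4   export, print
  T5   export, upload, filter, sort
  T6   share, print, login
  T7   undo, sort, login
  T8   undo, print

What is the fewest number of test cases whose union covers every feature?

T2, T5, T8 together cover {undo, export, share, print, upload, filter, sort, login} — every feature.
No 2 of the 8 test cases cover everything (all 28 pairs fall short), so 3 is minimum.

3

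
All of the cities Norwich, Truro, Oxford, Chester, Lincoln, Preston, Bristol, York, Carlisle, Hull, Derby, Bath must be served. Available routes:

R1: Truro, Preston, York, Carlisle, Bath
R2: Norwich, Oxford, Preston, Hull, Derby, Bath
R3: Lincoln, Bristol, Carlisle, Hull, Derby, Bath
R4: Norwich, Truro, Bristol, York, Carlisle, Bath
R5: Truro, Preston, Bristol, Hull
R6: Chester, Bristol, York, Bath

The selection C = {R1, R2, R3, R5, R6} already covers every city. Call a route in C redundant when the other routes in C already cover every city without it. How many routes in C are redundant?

Drop R1: the rest still cover every city — redundant.
Drop R2: Norwich, Oxford uncovered — not redundant.
Drop R3: Lincoln uncovered — not redundant.
Drop R5: the rest still cover every city — redundant.
Drop R6: Chester uncovered — not redundant.
2 redundant: R1, R5.

2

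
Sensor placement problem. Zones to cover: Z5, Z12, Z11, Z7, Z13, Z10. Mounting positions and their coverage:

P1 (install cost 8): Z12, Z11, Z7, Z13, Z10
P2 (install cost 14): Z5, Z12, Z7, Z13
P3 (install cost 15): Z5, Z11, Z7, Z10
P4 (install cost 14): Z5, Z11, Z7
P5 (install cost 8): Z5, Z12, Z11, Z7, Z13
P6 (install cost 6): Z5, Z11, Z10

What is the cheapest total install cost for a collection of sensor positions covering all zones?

P1, P6 cover every zone at install cost 8 + 6 = 14.
Any cover uses at least 2 sensor positions; among all covering selections none totals below 14.

14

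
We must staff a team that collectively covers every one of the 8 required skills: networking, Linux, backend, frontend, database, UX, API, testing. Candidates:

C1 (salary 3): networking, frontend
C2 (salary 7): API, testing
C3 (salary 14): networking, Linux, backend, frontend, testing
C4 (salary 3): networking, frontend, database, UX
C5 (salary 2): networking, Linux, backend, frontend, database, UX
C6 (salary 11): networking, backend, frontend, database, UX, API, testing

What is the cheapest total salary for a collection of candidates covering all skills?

C2, C5 cover every skill at salary 7 + 2 = 9.
Any cover uses at least 2 candidates; among all covering selections none totals below 9.

9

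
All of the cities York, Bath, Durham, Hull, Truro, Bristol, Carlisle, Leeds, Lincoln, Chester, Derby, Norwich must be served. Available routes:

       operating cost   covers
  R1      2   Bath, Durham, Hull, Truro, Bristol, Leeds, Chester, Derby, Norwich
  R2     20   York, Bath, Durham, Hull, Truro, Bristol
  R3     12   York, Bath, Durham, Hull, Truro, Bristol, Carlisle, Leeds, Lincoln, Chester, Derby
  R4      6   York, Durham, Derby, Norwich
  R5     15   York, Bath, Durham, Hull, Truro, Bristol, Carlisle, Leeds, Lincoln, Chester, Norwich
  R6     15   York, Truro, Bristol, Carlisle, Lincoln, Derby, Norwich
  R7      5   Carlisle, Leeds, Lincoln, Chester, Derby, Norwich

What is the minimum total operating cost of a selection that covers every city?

R1, R4, R7 cover every city at operating cost 2 + 6 + 5 = 13.
Any cover uses at least 2 routes; among all covering selections none totals below 13.

13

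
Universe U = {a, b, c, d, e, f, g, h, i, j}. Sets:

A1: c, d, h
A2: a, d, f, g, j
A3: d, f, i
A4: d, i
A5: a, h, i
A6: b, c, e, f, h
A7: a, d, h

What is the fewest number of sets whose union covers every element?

A2, A3, A6 together cover {a, b, c, d, e, f, g, h, i, j} — every element.
No 2 of the 7 sets cover everything (all 21 pairs fall short), so 3 is minimum.

3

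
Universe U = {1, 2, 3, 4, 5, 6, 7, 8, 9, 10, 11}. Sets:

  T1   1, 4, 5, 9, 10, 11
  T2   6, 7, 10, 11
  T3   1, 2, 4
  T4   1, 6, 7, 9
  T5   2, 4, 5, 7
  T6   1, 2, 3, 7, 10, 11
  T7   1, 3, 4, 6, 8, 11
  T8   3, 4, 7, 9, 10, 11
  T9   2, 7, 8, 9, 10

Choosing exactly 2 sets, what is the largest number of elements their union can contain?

Choosing T7, T9 covers {1, 2, 3, 4, 6, 7, 8, 9, 10, 11} — 10 elements.
No choice of 2 sets does better; here 5 is left uncovered.

10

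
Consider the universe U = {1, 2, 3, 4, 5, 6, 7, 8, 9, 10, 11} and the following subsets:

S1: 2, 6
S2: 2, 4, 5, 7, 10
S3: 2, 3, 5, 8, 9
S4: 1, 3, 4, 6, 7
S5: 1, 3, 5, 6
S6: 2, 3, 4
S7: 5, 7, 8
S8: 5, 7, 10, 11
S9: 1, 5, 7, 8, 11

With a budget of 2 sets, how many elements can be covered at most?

9

Choosing S3, S4 covers {1, 2, 3, 4, 5, 6, 7, 8, 9} — 9 elements.
No choice of 2 sets does better; here 10, 11 are left uncovered.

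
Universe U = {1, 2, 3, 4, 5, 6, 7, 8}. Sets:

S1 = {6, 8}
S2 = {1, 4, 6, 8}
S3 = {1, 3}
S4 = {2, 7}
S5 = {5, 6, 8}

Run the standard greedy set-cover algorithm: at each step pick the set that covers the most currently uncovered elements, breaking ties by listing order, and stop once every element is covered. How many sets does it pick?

4

Pick 1: S2 covers 4 new elements (1, 4, 6, 8).
Pick 2: S4 covers 2 new elements (2, 7).
Pick 3: S3 covers 1 new elements (3).
Pick 4: S5 covers 1 new elements (5).
Greedy uses 4 sets.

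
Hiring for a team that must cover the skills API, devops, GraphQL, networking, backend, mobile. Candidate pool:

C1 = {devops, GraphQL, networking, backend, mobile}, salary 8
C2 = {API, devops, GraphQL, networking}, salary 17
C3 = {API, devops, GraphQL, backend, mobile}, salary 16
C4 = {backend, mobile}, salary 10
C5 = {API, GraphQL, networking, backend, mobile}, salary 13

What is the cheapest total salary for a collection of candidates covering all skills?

C1, C5 cover every skill at salary 8 + 13 = 21.
Any cover uses at least 2 candidates; among all covering selections none totals below 21.

21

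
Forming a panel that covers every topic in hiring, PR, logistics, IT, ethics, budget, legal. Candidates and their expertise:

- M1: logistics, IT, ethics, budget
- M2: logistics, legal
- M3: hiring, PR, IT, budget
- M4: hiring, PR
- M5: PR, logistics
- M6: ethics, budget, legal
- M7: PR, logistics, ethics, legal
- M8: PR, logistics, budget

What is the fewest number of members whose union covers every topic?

2

M3, M7 together cover {hiring, PR, logistics, IT, ethics, budget, legal} — every topic.
No single member contains all 7 topics, so 2 is optimal.
Greedy (largest uncovered first) would take M1, M3, M2 — 3 members — but 2 suffice.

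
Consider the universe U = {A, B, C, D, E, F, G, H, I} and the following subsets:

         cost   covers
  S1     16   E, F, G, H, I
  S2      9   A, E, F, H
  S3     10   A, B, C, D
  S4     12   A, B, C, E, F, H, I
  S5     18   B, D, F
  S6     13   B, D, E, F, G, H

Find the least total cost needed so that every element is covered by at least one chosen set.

25

S4, S6 cover every element at cost 12 + 13 = 25.
Any cover uses at least 2 sets; among all covering selections none totals below 25.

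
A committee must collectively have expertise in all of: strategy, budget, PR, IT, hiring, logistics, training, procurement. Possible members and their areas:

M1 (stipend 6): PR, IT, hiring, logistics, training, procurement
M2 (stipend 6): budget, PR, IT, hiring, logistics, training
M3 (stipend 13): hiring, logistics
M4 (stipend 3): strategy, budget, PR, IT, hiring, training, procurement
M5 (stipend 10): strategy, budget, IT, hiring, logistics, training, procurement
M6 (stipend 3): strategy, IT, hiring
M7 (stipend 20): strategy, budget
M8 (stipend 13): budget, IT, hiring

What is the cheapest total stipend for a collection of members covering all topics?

9

M1, M4 cover every topic at stipend 6 + 3 = 9.
Any cover uses at least 2 members; among all covering selections none totals below 9.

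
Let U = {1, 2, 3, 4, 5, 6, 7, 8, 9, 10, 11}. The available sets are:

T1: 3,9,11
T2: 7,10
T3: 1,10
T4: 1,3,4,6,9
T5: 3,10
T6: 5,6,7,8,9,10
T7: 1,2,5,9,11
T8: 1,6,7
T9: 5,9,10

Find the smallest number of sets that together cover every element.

3

T4, T6, T7 together cover {1, 2, 3, 4, 5, 6, 7, 8, 9, 10, 11} — every element.
No 2 of the 9 sets cover everything (all 36 pairs fall short), so 3 is minimum.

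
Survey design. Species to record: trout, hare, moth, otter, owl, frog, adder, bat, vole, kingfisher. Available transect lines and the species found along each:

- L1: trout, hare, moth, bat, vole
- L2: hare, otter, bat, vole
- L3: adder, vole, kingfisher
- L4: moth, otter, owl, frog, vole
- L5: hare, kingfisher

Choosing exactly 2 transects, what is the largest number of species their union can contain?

8

Choosing L1, L4 covers {trout, hare, moth, otter, owl, frog, bat, vole} — 8 species.
No choice of 2 transects does better; here adder, kingfisher are left uncovered.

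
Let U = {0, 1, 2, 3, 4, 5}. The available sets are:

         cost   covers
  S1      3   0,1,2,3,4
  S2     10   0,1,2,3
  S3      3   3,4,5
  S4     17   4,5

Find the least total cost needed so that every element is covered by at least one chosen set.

S1, S3 cover every element at cost 3 + 3 = 6.
Any cover uses at least 2 sets; among all covering selections none totals below 6.

6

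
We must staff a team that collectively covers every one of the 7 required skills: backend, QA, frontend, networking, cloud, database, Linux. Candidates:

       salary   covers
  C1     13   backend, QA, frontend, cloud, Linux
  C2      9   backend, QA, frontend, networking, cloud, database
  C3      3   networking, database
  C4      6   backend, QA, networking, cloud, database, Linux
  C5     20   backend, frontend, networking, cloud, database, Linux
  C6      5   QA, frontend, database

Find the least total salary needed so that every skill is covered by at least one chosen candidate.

C4, C6 cover every skill at salary 6 + 5 = 11.
Any cover uses at least 2 candidates; among all covering selections none totals below 11.

11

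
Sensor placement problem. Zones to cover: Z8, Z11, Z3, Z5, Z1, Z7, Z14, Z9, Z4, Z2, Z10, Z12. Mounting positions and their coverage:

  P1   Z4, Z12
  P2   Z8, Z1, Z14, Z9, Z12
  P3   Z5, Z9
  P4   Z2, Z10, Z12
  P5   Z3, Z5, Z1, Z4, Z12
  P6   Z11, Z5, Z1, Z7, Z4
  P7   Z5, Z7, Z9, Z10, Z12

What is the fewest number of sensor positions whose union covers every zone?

P2, P4, P5, P6 together cover {Z8, Z11, Z3, Z5, Z1, Z7, Z14, Z9, Z4, Z2, Z10, Z12} — every zone.
No 3 of the 7 sensor positions cover everything (all 35 triples fall short), so 4 is minimum.

4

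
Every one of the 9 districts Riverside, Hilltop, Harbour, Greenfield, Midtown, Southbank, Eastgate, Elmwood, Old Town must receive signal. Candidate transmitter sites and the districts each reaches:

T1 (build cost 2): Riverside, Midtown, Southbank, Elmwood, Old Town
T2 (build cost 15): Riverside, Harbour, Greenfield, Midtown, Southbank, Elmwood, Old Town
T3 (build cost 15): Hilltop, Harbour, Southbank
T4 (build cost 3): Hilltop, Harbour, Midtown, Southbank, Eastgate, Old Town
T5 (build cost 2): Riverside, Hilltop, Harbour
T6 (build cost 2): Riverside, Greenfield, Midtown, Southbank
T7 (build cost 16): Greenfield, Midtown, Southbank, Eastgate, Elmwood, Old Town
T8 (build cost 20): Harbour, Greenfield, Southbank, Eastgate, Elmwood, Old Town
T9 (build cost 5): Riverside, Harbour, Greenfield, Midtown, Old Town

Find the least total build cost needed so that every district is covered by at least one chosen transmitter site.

T1, T4, T6 cover every district at build cost 2 + 3 + 2 = 7.
Any cover uses at least 2 transmitter sites; among all covering selections none totals below 7.

7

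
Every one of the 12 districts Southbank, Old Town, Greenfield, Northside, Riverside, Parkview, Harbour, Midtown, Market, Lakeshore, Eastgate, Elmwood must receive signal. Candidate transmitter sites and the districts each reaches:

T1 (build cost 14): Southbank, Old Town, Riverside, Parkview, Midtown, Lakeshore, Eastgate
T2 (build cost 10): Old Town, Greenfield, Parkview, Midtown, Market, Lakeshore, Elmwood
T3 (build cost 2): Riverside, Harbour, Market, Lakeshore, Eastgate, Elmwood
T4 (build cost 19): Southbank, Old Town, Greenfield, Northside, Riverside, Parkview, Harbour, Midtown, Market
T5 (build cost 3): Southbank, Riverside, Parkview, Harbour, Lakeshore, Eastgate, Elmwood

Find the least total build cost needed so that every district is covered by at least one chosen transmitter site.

21

T3, T4 cover every district at build cost 2 + 19 = 21.
Any cover uses at least 2 transmitter sites; among all covering selections none totals below 21.
Greedy by coverage-per-build cost would pick T3, T5, T2, T4 for 34 — worse than the optimum 21.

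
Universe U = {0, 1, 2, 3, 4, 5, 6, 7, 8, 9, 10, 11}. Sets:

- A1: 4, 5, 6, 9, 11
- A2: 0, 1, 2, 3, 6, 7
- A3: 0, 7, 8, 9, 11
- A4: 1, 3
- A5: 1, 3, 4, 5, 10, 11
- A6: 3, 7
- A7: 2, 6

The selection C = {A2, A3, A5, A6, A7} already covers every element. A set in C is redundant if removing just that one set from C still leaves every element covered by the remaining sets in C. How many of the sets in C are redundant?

3

Drop A2: the rest still cover every element — redundant.
Drop A3: 8, 9 uncovered — not redundant.
Drop A5: 4, 5, 10 uncovered — not redundant.
Drop A6: the rest still cover every element — redundant.
Drop A7: the rest still cover every element — redundant.
3 redundant: A2, A6, A7.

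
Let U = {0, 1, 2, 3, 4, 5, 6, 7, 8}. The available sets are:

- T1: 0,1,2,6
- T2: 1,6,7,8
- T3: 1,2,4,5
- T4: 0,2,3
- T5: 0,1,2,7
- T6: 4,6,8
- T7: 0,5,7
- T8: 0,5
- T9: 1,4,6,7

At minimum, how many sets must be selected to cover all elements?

3

T2, T3, T4 together cover {0, 1, 2, 3, 4, 5, 6, 7, 8} — every element.
No 2 of the 9 sets cover everything (all 36 pairs fall short), so 3 is minimum.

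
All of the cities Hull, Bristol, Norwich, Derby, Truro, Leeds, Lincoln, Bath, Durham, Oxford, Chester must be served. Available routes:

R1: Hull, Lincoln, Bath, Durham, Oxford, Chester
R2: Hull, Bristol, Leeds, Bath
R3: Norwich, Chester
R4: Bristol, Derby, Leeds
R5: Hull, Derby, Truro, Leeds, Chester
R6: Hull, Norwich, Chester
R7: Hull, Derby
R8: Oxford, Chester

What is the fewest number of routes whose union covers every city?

R1, R2, R3, R5 together cover {Hull, Bristol, Norwich, Derby, Truro, Leeds, Lincoln, Bath, Durham, Oxford, Chester} — every city.
No 3 of the 8 routes cover everything (all 56 triples fall short), so 4 is minimum.

4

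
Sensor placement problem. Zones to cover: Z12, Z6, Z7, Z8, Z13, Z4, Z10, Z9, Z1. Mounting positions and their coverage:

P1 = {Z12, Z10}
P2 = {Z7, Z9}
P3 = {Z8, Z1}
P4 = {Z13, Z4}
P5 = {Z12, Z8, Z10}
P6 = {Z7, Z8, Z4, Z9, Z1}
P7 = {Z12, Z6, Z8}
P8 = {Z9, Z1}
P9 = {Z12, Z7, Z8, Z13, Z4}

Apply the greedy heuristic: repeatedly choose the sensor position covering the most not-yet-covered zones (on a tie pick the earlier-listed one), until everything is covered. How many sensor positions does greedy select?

Pick 1: P6 covers 5 new zones (Z7, Z8, Z4, Z9, Z1).
Pick 2: P1 covers 2 new zones (Z12, Z10).
Pick 3: P4 covers 1 new zones (Z13).
Pick 4: P7 covers 1 new zones (Z6).
Greedy uses 4 sensor positions.

4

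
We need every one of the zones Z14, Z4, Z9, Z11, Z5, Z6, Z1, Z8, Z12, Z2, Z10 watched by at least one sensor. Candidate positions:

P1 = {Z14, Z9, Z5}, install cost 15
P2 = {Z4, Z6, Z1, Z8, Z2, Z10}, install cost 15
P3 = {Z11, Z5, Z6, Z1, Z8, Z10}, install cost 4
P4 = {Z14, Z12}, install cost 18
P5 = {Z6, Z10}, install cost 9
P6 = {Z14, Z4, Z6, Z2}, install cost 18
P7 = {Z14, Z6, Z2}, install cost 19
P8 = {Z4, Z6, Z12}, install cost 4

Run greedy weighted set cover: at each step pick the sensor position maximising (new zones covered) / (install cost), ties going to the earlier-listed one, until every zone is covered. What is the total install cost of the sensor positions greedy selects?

38

Pick 1: P3 adds 6 new (Z11, Z5, Z6, Z1, Z8, Z10) at install cost 4 (ratio 6/4).
Pick 2: P8 adds 2 new (Z4, Z12) at install cost 4 (ratio 2/4).
Pick 3: P1 adds 2 new (Z14, Z9) at install cost 15 (ratio 2/15).
Pick 4: P2 adds 1 new (Z2) at install cost 15 (ratio 1/15).
Greedy total install cost: 4 + 4 + 15 + 15 = 38.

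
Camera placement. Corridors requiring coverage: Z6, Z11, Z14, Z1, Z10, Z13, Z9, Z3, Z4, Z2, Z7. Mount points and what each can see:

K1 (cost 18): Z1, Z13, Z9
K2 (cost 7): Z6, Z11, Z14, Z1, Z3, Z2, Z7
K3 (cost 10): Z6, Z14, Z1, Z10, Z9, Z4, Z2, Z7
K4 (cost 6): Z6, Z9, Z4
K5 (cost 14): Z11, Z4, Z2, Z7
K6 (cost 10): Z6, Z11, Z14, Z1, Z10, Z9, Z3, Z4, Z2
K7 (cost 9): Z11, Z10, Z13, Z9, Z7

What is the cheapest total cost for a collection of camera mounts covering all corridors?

19

K6, K7 cover every corridor at cost 10 + 9 = 19.
Any cover uses at least 2 camera mounts; among all covering selections none totals below 19.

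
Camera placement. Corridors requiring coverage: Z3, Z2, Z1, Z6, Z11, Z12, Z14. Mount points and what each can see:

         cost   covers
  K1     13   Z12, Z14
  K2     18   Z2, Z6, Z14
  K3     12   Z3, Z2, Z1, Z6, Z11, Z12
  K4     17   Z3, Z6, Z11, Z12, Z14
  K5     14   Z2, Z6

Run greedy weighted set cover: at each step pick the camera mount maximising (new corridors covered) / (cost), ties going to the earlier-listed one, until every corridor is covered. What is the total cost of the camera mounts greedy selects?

25

Pick 1: K3 adds 6 new (Z3, Z2, Z1, Z6, Z11, Z12) at cost 12 (ratio 6/12).
Pick 2: K1 adds 1 new (Z14) at cost 13 (ratio 1/13).
Greedy total cost: 12 + 13 = 25.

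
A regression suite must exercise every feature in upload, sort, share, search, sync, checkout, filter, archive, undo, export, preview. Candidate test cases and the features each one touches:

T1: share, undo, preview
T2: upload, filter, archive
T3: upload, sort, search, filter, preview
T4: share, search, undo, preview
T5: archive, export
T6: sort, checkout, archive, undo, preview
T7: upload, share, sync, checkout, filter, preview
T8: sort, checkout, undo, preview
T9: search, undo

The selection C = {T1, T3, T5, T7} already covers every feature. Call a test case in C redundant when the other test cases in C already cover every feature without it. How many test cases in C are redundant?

0

Drop T1: undo uncovered — not redundant.
Drop T3: sort, search uncovered — not redundant.
Drop T5: archive, export uncovered — not redundant.
Drop T7: sync, checkout uncovered — not redundant.
None of the test cases in C is redundant.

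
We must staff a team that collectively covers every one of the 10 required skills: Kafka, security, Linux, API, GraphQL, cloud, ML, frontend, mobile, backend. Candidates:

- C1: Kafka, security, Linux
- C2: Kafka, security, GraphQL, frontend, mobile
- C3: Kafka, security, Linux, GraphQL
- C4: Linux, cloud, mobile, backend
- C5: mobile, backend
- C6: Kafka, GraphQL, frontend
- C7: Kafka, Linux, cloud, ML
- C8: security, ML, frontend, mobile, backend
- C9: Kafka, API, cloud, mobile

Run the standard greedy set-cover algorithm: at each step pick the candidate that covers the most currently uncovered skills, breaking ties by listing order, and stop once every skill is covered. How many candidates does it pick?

Pick 1: C2 covers 5 new skills (Kafka, security, GraphQL, frontend, mobile).
Pick 2: C4 covers 3 new skills (Linux, cloud, backend).
Pick 3: C7 covers 1 new skills (ML).
Pick 4: C9 covers 1 new skills (API).
Greedy uses 4 candidates. (The true minimum is 3.)

4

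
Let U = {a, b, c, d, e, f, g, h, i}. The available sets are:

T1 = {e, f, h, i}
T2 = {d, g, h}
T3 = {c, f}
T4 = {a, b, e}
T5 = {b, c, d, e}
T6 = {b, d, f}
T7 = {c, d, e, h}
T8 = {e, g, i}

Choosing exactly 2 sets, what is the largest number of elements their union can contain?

Choosing T1, T5 covers {b, c, d, e, f, h, i} — 7 elements.
No choice of 2 sets does better; here a, g are left uncovered.

7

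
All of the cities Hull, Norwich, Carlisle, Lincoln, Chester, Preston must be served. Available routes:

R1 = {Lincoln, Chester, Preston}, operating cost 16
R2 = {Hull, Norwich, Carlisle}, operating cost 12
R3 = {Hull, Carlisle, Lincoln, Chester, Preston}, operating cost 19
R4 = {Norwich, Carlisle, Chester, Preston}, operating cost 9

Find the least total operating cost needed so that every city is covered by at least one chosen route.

28

R1, R2 cover every city at operating cost 16 + 12 = 28.
Any cover uses at least 2 routes; among all covering selections none totals below 28.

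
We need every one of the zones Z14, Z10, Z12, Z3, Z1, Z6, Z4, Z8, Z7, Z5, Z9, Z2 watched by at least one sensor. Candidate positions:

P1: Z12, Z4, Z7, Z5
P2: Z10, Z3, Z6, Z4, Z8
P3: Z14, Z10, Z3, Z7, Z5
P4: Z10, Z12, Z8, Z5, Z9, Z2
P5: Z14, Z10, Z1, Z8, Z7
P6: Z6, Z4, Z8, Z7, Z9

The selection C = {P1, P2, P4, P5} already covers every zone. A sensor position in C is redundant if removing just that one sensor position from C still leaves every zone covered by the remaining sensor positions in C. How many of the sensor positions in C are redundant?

1

Drop P1: the rest still cover every zone — redundant.
Drop P2: Z3, Z6 uncovered — not redundant.
Drop P4: Z9, Z2 uncovered — not redundant.
Drop P5: Z14, Z1 uncovered — not redundant.
1 redundant: P1.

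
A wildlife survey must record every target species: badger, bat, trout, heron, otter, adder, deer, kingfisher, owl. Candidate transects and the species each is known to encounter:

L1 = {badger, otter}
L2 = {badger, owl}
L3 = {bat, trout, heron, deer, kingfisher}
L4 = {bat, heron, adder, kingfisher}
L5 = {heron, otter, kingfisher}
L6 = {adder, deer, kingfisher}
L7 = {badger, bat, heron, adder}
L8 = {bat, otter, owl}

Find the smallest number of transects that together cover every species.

L3, L7, L8 together cover {badger, bat, trout, heron, otter, adder, deer, kingfisher, owl} — every species.
No 2 of the 8 transects cover everything (all 28 pairs fall short), so 3 is minimum.

3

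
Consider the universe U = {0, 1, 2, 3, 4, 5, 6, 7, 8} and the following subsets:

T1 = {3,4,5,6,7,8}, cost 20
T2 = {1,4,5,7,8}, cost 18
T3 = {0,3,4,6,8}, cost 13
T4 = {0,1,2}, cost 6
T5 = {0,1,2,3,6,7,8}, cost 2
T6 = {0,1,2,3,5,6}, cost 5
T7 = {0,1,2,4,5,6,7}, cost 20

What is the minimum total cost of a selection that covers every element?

T2, T5 cover every element at cost 18 + 2 = 20.
Any cover uses at least 2 sets; among all covering selections none totals below 20.

20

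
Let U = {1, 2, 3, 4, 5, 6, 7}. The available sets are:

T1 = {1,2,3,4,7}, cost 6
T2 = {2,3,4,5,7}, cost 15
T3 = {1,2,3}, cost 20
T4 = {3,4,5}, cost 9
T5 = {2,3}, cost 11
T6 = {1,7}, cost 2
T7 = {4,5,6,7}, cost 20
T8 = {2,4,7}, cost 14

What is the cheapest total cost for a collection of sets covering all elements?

T1, T7 cover every element at cost 6 + 20 = 26.
Any cover uses at least 2 sets; among all covering selections none totals below 26.
Greedy by coverage-per-cost would pick T6, T1, T4, T7 for 37 — worse than the optimum 26.

26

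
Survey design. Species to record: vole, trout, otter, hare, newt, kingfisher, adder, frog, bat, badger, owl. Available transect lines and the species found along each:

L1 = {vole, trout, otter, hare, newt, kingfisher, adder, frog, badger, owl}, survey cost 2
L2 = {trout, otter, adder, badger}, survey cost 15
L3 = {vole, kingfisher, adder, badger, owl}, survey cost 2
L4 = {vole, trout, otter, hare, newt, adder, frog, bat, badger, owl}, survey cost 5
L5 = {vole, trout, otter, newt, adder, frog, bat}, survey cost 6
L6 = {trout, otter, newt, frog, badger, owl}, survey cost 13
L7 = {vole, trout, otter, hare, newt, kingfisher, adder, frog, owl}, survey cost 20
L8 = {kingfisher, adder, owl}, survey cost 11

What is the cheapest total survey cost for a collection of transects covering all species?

L1, L4 cover every species at survey cost 2 + 5 = 7.
Any cover uses at least 2 transects; among all covering selections none totals below 7.

7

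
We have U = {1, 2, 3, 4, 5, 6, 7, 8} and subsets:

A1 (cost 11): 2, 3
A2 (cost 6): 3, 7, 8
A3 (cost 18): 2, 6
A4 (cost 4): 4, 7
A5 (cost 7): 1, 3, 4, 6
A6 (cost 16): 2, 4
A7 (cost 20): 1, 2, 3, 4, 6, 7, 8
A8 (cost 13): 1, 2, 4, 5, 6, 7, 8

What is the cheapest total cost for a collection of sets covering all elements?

19

A2, A8 cover every element at cost 6 + 13 = 19.
Any cover uses at least 2 sets; among all covering selections none totals below 19.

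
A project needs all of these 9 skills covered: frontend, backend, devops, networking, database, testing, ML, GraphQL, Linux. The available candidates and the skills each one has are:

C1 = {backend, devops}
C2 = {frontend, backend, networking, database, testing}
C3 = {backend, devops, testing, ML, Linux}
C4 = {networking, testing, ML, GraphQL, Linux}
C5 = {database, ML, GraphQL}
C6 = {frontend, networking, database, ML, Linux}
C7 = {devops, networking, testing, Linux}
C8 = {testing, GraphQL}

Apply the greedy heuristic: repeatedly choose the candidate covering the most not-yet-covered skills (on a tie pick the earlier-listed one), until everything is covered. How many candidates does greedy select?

3

Pick 1: C2 covers 5 new skills (frontend, backend, networking, database, testing).
Pick 2: C3 covers 3 new skills (devops, ML, Linux).
Pick 3: C4 covers 1 new skills (GraphQL).
Greedy uses 3 candidates.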